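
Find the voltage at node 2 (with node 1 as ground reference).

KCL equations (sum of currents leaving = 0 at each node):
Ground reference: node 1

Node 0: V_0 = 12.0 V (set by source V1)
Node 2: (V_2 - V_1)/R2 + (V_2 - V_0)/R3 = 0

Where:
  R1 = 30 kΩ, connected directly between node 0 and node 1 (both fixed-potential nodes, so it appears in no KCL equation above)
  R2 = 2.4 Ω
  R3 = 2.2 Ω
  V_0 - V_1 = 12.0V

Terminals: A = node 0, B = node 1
Nodal analysis, taking node 1 as the 0 V reference.
Source V1 fixes V_0 = 12 V.
KCL at each unknown node (sum of currents leaving = 0; resistances in Ω):
  Node 2: (V_2 - 0)/2.4 + (V_2 - 12)/2.2 = 0
Collecting terms: 0.8712 × V_2 = 5.455  =>  V_2 = 6.261 V
The requested potential is V_2 = 6.261 V.

Final answer: V_2 = 6.261 V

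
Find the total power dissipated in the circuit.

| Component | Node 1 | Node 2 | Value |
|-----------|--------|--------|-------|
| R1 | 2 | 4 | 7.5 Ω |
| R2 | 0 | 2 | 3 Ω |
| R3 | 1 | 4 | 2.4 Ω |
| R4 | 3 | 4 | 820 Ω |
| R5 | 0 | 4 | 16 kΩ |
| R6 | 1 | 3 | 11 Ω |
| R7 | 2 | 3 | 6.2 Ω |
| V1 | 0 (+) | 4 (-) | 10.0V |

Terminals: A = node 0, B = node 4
Nodal analysis, taking node 4 as the 0 V reference.
Source V1 fixes V_0 = 10 V.
KCL at each unknown node (sum of currents leaving = 0; resistances in Ω):
  Node 1: (V_1 - 0)/2.4 + (V_1 - V_3)/11 = 0
  Node 2: (V_2 - 0)/7.5 + (V_2 - 10)/3 + (V_2 - V_3)/6.2 = 0
  Node 3: (V_3 - 0)/820 + (V_3 - V_1)/11 + (V_3 - V_2)/6.2 = 0
Collecting terms (coefficients in siemens):
  0.5076·V_1 - 0.09091·V_3 = 0
  0.628·V_2 - 0.1613·V_3 = 3.333
  0.2534·V_3 - 0.09091·V_1 - 0.1613·V_2 = 0
Solving these 3 simultaneous equations (Gaussian elimination) gives:
  V_1 = 0.7835 V, V_2 = 6.432 V, V_3 = 4.375 V
Power in each resistor, P = (ΔV)²/R:
  P_R1 = (6.432 - 0)²/7.5 = 5.516 W
  P_R2 = (10 - 6.432)²/3 = 4.244 W
  P_R3 = (0.7835 - 0)²/2.4 = 0.2558 W
  P_R4 = (4.375 - 0)²/820 = 0.02334 W
  P_R5 = (10 - 0)²/16000 = 0.00625 W
  P_R6 = (0.7835 - 4.375)²/11 = 1.172 W
  P_R7 = (6.432 - 4.375)²/6.2 = 0.6826 W
P_total = P_R1 + P_R2 + P_R3 + P_R4 + P_R5 + P_R6 + P_R7 = 11.9 W

Final answer: 11.9 W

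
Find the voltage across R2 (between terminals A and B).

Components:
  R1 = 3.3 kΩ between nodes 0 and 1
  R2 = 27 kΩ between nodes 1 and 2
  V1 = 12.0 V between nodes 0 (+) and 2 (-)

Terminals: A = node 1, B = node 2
R1 and R2 are in series across V1 (node 0 → node 1 → node 2), and the output A–B is taken across R2, so this is a voltage divider.
Series current: I = V1/(R1 + R2) = 12/(3300 + 27000) = 12/30300 = 0.000396 A
V_R2 = I × R2 = V1 × R2/(R1 + R2) = 12 × 27000/30300 = 10.69 V

Final answer: 10.69 V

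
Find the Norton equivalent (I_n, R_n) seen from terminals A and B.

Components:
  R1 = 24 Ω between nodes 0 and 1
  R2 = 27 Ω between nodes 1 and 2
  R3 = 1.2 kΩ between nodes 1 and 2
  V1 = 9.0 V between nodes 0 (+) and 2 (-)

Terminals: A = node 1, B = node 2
Find the Thévenin equivalent first; then I_n = V_th/R_th and R_n = R_th.
Step 1 — V_th is the open-circuit voltage V_A - V_B (nothing connected across the terminals).
Nodal analysis, taking node 2 as the 0 V reference.
Source V1 fixes V_0 = 9 V.
KCL at each unknown node (sum of currents leaving = 0; resistances in Ω):
  Node 1: (V_1 - 9)/24 + (V_1 - 0)/27 + (V_1 - 0)/1200 = 0
Collecting terms: 0.07954 × V_1 = 0.375  =>  V_1 = 4.715 V
V_th = V_1 - V_2 = 4.715 - 0 = 4.715 V
Step 2 — R_th: zero the source — replace V1 by a short circuit (node 2 merges into node 0) — and find the resistance seen between A (node 1) and B (node 0).
Reduce the network between node 1 (A) and node 0 (B) by series/parallel combination:
  Rp1 = R1 ‖ R2 ‖ R3 (parallel, all between nodes 0 and 1) = 1/(1/24 + 1/27 + 1/1200) = 12.57 Ω
R_th = 12.57 Ω
I_n = V_th/R_th = 4.715/12.57 = 0.375 A, and R_n = R_th = 12.57 Ω

Final answer: I_n = 0.375 A, R_n = 12.57 Ω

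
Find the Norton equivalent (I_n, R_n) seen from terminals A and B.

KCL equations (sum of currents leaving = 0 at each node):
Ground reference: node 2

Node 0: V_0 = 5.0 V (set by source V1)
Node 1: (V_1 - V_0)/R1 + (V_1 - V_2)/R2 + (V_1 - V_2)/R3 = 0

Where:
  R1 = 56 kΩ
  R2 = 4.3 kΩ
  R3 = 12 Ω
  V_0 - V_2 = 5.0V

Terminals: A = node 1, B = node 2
Find the Thévenin equivalent first; then I_n = V_th/R_th and R_n = R_th.
Step 1 — V_th is the open-circuit voltage V_A - V_B (nothing connected across the terminals).
Nodal analysis, taking node 2 as the 0 V reference.
Source V1 fixes V_0 = 5 V.
KCL at each unknown node (sum of currents leaving = 0; resistances in Ω):
  Node 1: (V_1 - 5)/56000 + (V_1 - 0)/4300 + (V_1 - 0)/12 = 0
Collecting terms: 0.08358 × V_1 = 0.00008929  =>  V_1 = 0.001068 V
V_th = V_1 - V_2 = 0.001068 - 0 = 0.001068 V
Step 2 — R_th: zero the source — replace V1 by a short circuit (node 2 merges into node 0) — and find the resistance seen between A (node 1) and B (node 0).
Reduce the network between node 1 (A) and node 0 (B) by series/parallel combination:
  Rp1 = R1 ‖ R2 ‖ R3 (parallel, all between nodes 0 and 1) = 1/(1/56000 + 1/4300 + 1/12) = 11.96 Ω
R_th = 11.96 Ω
I_n = V_th/R_th = 0.001068/11.96 = 0.00008929 A, and R_n = R_th = 11.96 Ω

Final answer: I_n = 8.929e-05 A, R_n = 11.96 Ω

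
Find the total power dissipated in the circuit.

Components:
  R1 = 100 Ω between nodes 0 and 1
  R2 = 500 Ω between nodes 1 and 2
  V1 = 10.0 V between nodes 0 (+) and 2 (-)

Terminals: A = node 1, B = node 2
Nodal analysis, taking node 2 as the 0 V reference.
Source V1 fixes V_0 = 10 V.
KCL at each unknown node (sum of currents leaving = 0; resistances in Ω):
  Node 1: (V_1 - 10)/100 + (V_1 - 0)/500 = 0
Collecting terms: 0.012 × V_1 = 0.1  =>  V_1 = 8.333 V
Power in each resistor, P = (ΔV)²/R:
  P_R1 = (10 - 8.333)²/100 = 0.02778 W
  P_R2 = (8.333 - 0)²/500 = 0.1389 W
P_total = P_R1 + P_R2 = 0.1667 W

Final answer: 0.1667 W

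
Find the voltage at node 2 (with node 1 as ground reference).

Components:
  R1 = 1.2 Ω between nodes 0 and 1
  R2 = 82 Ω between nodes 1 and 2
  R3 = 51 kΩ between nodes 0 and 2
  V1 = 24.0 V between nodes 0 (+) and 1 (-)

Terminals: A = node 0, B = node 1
Nodal analysis, taking node 1 as the 0 V reference.
Source V1 fixes V_0 = 24 V.
KCL at each unknown node (sum of currents leaving = 0; resistances in Ω):
  Node 2: (V_2 - 0)/82 + (V_2 - 24)/51000 = 0
Collecting terms: 0.01221 × V_2 = 0.0004706  =>  V_2 = 0.03853 V
The requested potential is V_2 = 0.03853 V.

Final answer: V_2 = 0.03853 V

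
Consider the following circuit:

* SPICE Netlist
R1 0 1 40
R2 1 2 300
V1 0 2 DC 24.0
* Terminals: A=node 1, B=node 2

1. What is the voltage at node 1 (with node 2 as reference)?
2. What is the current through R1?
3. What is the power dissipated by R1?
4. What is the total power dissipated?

Nodal analysis, taking node 2 as the 0 V reference.
Source V1 fixes V_0 = 24 V.
KCL at each unknown node (sum of currents leaving = 0; resistances in Ω):
  Node 1: (V_1 - 24)/40 + (V_1 - 0)/300 = 0
Collecting terms: 0.02833 × V_1 = 0.6  =>  V_1 = 21.18 V
Part 1:
  Read off the nodal solution: V_1 = 21.18 V
Part 2:
  I_R1 = (V_0 - V_1)/R1 = (24 - 21.18)/40 = 0.07059 A
  Magnitude: I_R1 = 0.07059 A
Part 3:
  I_R1 = (V_0 - V_1)/R1 = (24 - 21.18)/40 = 0.07059 A
  P_R1 = I_R1² × R1 = (0.07059)² × 40 = 0.1993 W
Part 4:
  Power in each resistor, P = (ΔV)²/R:
    P_R1 = (24 - 21.18)²/40 = 0.1993 W
    P_R2 = (21.18 - 0)²/300 = 1.495 W
  P_total = P_R1 + P_R2 = 1.694 W

Final answers:
1. V_1 = 21.18 V
2. I_R1 = 0.07059 A
3. P_R1 = 0.1993 W
4. P_total = 1.694 W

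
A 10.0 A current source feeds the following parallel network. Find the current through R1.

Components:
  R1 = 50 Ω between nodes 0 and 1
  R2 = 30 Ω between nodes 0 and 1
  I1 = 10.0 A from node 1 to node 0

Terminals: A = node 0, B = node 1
All resistors sit directly between nodes 0 and 1, so they are in parallel and share one voltage V; the full source current 10 A splits among them.
1/R_par = 1/50 + 1/30 = 0.05333 S  =>  R_par = 18.75 Ω
V = I × R_par = 10 × 18.75 = 187.5 V
I_R1 = V/R1 = 187.5/50 = 3.75 A

Final answer: 3.75 A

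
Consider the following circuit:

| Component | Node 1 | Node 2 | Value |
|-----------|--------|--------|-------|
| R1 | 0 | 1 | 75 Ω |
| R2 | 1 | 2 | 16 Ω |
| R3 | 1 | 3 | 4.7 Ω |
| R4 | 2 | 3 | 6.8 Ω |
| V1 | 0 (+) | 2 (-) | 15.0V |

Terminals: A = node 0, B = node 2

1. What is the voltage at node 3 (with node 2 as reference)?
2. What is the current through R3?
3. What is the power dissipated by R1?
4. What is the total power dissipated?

Nodal analysis, taking node 2 as the 0 V reference.
Source V1 fixes V_0 = 15 V.
KCL at each unknown node (sum of currents leaving = 0; resistances in Ω):
  Node 1: (V_1 - 15)/75 + (V_1 - 0)/16 + (V_1 - V_3)/4.7 = 0
  Node 3: (V_3 - V_1)/4.7 + (V_3 - 0)/6.8 = 0
Collecting terms (coefficients in siemens):
  0.2886·V_1 - 0.2128·V_3 = 0.2
  0.3598·V_3 - 0.2128·V_1 = 0
Determinant D = (0.2886)(0.3598) - (-0.2128)(-0.2128) = 0.05858
V_1 = [(0.2)(0.3598) - (-0.2128)(0)]/D = 1.229 V
V_3 = [(0.2886)(0) - (0.2)(-0.2128)]/D = 0.7265 V
Part 1:
  Read off the nodal solution: V_3 = 0.7265 V
Part 2:
  I_R3 = (V_1 - V_3)/R3 = (1.229 - 0.7265)/4.7 = 0.1068 A
  Magnitude: I_R3 = 0.1068 A
Part 3:
  I_R1 = (V_0 - V_1)/R1 = (15 - 1.229)/75 = 0.1836 A
  P_R1 = I_R1² × R1 = (0.1836)² × 75 = 2.529 W
Part 4:
  Power in each resistor, P = (ΔV)²/R:
    P_R1 = (15 - 1.229)²/75 = 2.529 W
    P_R2 = (1.229 - 0)²/16 = 0.09434 W
    P_R3 = (1.229 - 0.7265)²/4.7 = 0.05364 W
    P_R4 = (0 - 0.7265)²/6.8 = 0.07761 W
  P_total = P_R1 + P_R2 + P_R3 + P_R4 = 2.754 W

Final answers:
1. V_3 = 0.7265 V
2. I_R3 = 0.1068 A
3. P_R1 = 2.529 W
4. P_total = 2.754 W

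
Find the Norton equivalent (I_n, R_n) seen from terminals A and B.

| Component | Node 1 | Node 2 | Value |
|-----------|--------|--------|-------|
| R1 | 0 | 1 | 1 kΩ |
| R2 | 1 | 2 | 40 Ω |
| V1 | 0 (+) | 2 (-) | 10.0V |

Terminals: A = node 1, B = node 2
Find the Thévenin equivalent first; then I_n = V_th/R_th and R_n = R_th.
Step 1 — V_th is the open-circuit voltage V_A - V_B (nothing connected across the terminals).
Nodal analysis, taking node 2 as the 0 V reference.
Source V1 fixes V_0 = 10 V.
KCL at each unknown node (sum of currents leaving = 0; resistances in Ω):
  Node 1: (V_1 - 10)/1000 + (V_1 - 0)/40 = 0
Collecting terms: 0.026 × V_1 = 0.01  =>  V_1 = 0.3846 V
V_th = V_1 - V_2 = 0.3846 - 0 = 0.3846 V
Step 2 — R_th: zero the source — replace V1 by a short circuit (node 2 merges into node 0) — and find the resistance seen between A (node 1) and B (node 0).
Reduce the network between node 1 (A) and node 0 (B) by series/parallel combination:
  Rp1 = R1 ‖ R2 (parallel, both between nodes 0 and 1) = 1/(1/1000 + 1/40) = 38.46 Ω
R_th = 38.46 Ω
I_n = V_th/R_th = 0.3846/38.46 = 0.01 A, and R_n = R_th = 38.46 Ω

Final answer: I_n = 0.01 A, R_n = 38.46 Ω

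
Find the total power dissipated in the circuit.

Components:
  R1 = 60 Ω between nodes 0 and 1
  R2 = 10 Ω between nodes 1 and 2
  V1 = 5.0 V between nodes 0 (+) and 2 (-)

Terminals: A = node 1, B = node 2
Nodal analysis, taking node 2 as the 0 V reference.
Source V1 fixes V_0 = 5 V.
KCL at each unknown node (sum of currents leaving = 0; resistances in Ω):
  Node 1: (V_1 - 5)/60 + (V_1 - 0)/10 = 0
Collecting terms: 0.1167 × V_1 = 0.08333  =>  V_1 = 0.7143 V
Power in each resistor, P = (ΔV)²/R:
  P_R1 = (5 - 0.7143)²/60 = 0.3061 W
  P_R2 = (0.7143 - 0)²/10 = 0.05102 W
P_total = P_R1 + P_R2 = 0.3571 W

Final answer: 0.3571 W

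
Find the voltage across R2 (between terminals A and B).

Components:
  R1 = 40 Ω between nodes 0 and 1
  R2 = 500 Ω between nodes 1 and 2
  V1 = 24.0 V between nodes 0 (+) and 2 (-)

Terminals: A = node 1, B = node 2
R1 and R2 are in series across V1 (node 0 → node 1 → node 2), and the output A–B is taken across R2, so this is a voltage divider.
Series current: I = V1/(R1 + R2) = 24/(40 + 500) = 24/540 = 0.04444 A
V_R2 = I × R2 = V1 × R2/(R1 + R2) = 24 × 500/540 = 22.22 V

Final answer: 22.22 V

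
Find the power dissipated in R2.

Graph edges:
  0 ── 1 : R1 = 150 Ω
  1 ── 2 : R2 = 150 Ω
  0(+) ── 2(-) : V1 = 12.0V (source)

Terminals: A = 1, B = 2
Nodal analysis, taking node 2 as the 0 V reference.
Source V1 fixes V_0 = 12 V.
KCL at each unknown node (sum of currents leaving = 0; resistances in Ω):
  Node 1: (V_1 - 12)/150 + (V_1 - 0)/150 = 0
Collecting terms: 0.01333 × V_1 = 0.08  =>  V_1 = 6 V
I_R2 = (V_1 - V_2)/R2 = (6 - 0)/150 = 0.04 A
P_R2 = I_R2² × R2 = (0.04)² × 150 = 0.24 W

Final answer: 0.24 W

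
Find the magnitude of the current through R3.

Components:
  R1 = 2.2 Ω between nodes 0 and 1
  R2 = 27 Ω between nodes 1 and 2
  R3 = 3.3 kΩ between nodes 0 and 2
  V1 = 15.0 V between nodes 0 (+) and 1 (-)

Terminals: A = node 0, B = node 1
Nodal analysis, taking node 1 as the 0 V reference.
Source V1 fixes V_0 = 15 V.
KCL at each unknown node (sum of currents leaving = 0; resistances in Ω):
  Node 2: (V_2 - 0)/27 + (V_2 - 15)/3300 = 0
Collecting terms: 0.03734 × V_2 = 0.004545  =>  V_2 = 0.1217 V
I_R3 = (V_0 - V_2)/R3 = (15 - 0.1217)/3300 = 0.004509 A
|I_R3| = 0.004509 A

Final answer: |I_R3| = 0.004509 A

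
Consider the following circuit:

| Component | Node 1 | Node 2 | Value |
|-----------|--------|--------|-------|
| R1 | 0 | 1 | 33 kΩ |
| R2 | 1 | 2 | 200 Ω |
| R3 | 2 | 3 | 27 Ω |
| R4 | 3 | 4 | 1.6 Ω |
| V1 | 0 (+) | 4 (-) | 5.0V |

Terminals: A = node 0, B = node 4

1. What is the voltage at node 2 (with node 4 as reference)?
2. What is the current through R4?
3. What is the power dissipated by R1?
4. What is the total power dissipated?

Nodal analysis, taking node 4 as the 0 V reference.
Source V1 fixes V_0 = 5 V.
KCL at each unknown node (sum of currents leaving = 0; resistances in Ω):
  Node 1: (V_1 - 5)/33000 + (V_1 - V_2)/200 = 0
  Node 2: (V_2 - V_1)/200 + (V_2 - V_3)/27 = 0
  Node 3: (V_3 - V_2)/27 + (V_3 - 0)/1.6 = 0
Collecting terms (coefficients in siemens):
  0.00503·V_1 - 0.005·V_2 = 0.0001515
  0.04204·V_2 - 0.005·V_1 - 0.03704·V_3 = 0
  0.662·V_3 - 0.03704·V_2 = 0
Solving these 3 simultaneous equations (Gaussian elimination) gives:
  V_1 = 0.0344 V, V_2 = 0.004304 V, V_3 = 0.0002408 V
Part 1:
  Read off the nodal solution: V_2 = 0.004304 V
Part 2:
  I_R4 = (V_3 - V_4)/R4 = (0.0002408 - 0)/1.6 = 0.0001505 A
  Magnitude: I_R4 = 0.0001505 A
Part 3:
  I_R1 = (V_0 - V_1)/R1 = (5 - 0.0344)/33000 = 0.0001505 A
  P_R1 = I_R1² × R1 = (0.0001505)² × 33000 = 0.0007472 W
Part 4:
  Power in each resistor, P = (ΔV)²/R:
    P_R1 = (5 - 0.0344)²/33000 = 0.0007472 W
    P_R2 = (0.0344 - 0.004304)²/200 = 0.000004528 W
    P_R3 = (0.004304 - 0.0002408)²/27 = 0.0000006113 W
    P_R4 = (0.0002408 - 0)²/1.6 = 0.00000003623 W
  P_total = P_R1 + P_R2 + P_R3 + P_R4 = 0.0007524 W

Final answers:
1. V_2 = 0.004304 V
2. I_R4 = 0.0001505 A
3. P_R1 = 0.0007472 W
4. P_total = 0.0007524 W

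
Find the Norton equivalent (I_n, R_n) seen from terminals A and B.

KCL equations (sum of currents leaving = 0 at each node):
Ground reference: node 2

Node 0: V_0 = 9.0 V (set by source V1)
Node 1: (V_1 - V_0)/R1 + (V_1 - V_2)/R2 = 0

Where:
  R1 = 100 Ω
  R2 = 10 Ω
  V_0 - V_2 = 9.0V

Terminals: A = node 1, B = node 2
Find the Thévenin equivalent first; then I_n = V_th/R_th and R_n = R_th.
Step 1 — V_th is the open-circuit voltage V_A - V_B (nothing connected across the terminals).
Nodal analysis, taking node 2 as the 0 V reference.
Source V1 fixes V_0 = 9 V.
KCL at each unknown node (sum of currents leaving = 0; resistances in Ω):
  Node 1: (V_1 - 9)/100 + (V_1 - 0)/10 = 0
Collecting terms: 0.11 × V_1 = 0.09  =>  V_1 = 0.8182 V
V_th = V_1 - V_2 = 0.8182 - 0 = 0.8182 V
Step 2 — R_th: zero the source — replace V1 by a short circuit (node 2 merges into node 0) — and find the resistance seen between A (node 1) and B (node 0).
Reduce the network between node 1 (A) and node 0 (B) by series/parallel combination:
  Rp1 = R1 ‖ R2 (parallel, both between nodes 0 and 1) = 1/(1/100 + 1/10) = 9.091 Ω
R_th = 9.091 Ω
I_n = V_th/R_th = 0.8182/9.091 = 0.09 A, and R_n = R_th = 9.091 Ω

Final answer: I_n = 0.09 A, R_n = 9.091 Ω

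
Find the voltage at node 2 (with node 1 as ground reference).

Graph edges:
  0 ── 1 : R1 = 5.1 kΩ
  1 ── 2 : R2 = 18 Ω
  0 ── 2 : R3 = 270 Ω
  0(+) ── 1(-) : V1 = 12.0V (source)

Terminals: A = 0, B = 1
Nodal analysis, taking node 1 as the 0 V reference.
Source V1 fixes V_0 = 12 V.
KCL at each unknown node (sum of currents leaving = 0; resistances in Ω):
  Node 2: (V_2 - 0)/18 + (V_2 - 12)/270 = 0
Collecting terms: 0.05926 × V_2 = 0.04444  =>  V_2 = 0.75 V
The requested potential is V_2 = 0.75 V.

Final answer: V_2 = 0.75 V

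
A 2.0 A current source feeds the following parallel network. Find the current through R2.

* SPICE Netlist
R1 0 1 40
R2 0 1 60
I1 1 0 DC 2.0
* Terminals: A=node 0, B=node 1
All resistors sit directly between nodes 0 and 1, so they are in parallel and share one voltage V; the full source current 2 A splits among them.
1/R_par = 1/40 + 1/60 = 0.04167 S  =>  R_par = 24 Ω
V = I × R_par = 2 × 24 = 48 V
I_R2 = V/R2 = 48/60 = 0.8 A

Final answer: 0.8 A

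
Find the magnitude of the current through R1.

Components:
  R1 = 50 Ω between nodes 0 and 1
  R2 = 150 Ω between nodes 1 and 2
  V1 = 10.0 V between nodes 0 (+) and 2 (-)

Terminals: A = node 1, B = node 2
Nodal analysis, taking node 2 as the 0 V reference.
Source V1 fixes V_0 = 10 V.
KCL at each unknown node (sum of currents leaving = 0; resistances in Ω):
  Node 1: (V_1 - 10)/50 + (V_1 - 0)/150 = 0
Collecting terms: 0.02667 × V_1 = 0.2  =>  V_1 = 7.5 V
I_R1 = (V_0 - V_1)/R1 = (10 - 7.5)/50 = 0.05 A
|I_R1| = 0.05 A

Final answer: |I_R1| = 0.05 A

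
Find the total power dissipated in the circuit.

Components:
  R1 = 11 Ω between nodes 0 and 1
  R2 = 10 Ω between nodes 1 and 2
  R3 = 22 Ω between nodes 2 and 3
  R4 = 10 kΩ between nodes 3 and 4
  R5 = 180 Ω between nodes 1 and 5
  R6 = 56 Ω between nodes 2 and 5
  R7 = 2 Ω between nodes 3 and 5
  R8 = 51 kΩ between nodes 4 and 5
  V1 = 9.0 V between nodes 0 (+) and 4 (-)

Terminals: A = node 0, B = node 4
Nodal analysis, taking node 4 as the 0 V reference.
Source V1 fixes V_0 = 9 V.
KCL at each unknown node (sum of currents leaving = 0; resistances in Ω):
  Node 1: (V_1 - 9)/11 + (V_1 - V_2)/10 + (V_1 - V_5)/180 = 0
  Node 2: (V_2 - V_1)/10 + (V_2 - V_3)/22 + (V_2 - V_5)/56 = 0
  Node 3: (V_3 - V_2)/22 + (V_3 - 0)/10000 + (V_3 - V_5)/2 = 0
  Node 5: (V_5 - V_1)/180 + (V_5 - V_2)/56 + (V_5 - V_3)/2 + (V_5 - 0)/51000 = 0
Collecting terms (coefficients in siemens):
  0.1965·V_1 - 0.1·V_2 - 0.005556·V_5 = 0.8182
  0.1633·V_2 - 0.1·V_1 - 0.04545·V_3 - 0.01786·V_5 = 0
  0.5456·V_3 - 0.04545·V_2 - 0.5·V_5 = 0
  0.5234·V_5 - 0.005556·V_1 - 0.01786·V_2 - 0.5·V_3 = 0
Solving these 4 simultaneous equations (Gaussian elimination) gives:
  V_1 = 8.988 V, V_2 = 8.979 V, V_3 = 8.964 V, V_5 = 8.964 V
Power in each resistor, P = (ΔV)²/R:
  P_R1 = (9 - 8.988)²/11 = 0.00001264 W
  P_R2 = (8.988 - 8.979)²/10 = 0.000008822 W
  P_R3 = (8.979 - 8.964)²/22 = 0.00001017 W
  P_R4 = (8.964 - 0)²/10000 = 0.008035 W
  P_R5 = (8.988 - 8.964)²/180 = 0.000003178 W
  P_R6 = (8.979 - 8.964)²/56 = 0.000003767 W
  P_R7 = (8.964 - 8.964)²/2 = 0.00000009373 W
  P_R8 = (0 - 8.964)²/51000 = 0.001576 W
P_total = P_R1 + P_R2 + P_R3 + P_R4 + P_R5 + P_R6 + P_R7 + P_R8 = 0.009649 W

Final answer: 0.009649 W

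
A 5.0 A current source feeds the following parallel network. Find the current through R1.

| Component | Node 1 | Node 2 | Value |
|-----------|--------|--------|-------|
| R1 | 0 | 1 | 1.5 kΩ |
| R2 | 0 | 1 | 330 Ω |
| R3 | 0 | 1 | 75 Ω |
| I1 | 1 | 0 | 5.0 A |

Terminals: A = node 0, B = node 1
All resistors sit directly between nodes 0 and 1, so they are in parallel and share one voltage V; the full source current 5 A splits among them.
1/R_par = 1/1500 + 1/330 + 1/75 = 0.01703 S  =>  R_par = 58.72 Ω
V = I × R_par = 5 × 58.72 = 293.6 V
I_R1 = V/R1 = 293.6/1500 = 0.1957 A

Final answer: 0.1957 A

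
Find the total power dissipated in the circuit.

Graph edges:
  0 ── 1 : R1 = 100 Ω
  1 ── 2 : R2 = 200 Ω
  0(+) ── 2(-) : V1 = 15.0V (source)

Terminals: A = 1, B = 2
Nodal analysis, taking node 2 as the 0 V reference.
Source V1 fixes V_0 = 15 V.
KCL at each unknown node (sum of currents leaving = 0; resistances in Ω):
  Node 1: (V_1 - 15)/100 + (V_1 - 0)/200 = 0
Collecting terms: 0.015 × V_1 = 0.15  =>  V_1 = 10 V
Power in each resistor, P = (ΔV)²/R:
  P_R1 = (15 - 10)²/100 = 0.25 W
  P_R2 = (10 - 0)²/200 = 0.5 W
P_total = P_R1 + P_R2 = 0.75 W

Final answer: 0.75 W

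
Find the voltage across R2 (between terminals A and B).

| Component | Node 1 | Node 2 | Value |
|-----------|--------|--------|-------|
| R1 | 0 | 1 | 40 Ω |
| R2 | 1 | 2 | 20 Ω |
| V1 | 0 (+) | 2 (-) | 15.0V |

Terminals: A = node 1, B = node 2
R1 and R2 are in series across V1 (node 0 → node 1 → node 2), and the output A–B is taken across R2, so this is a voltage divider.
Series current: I = V1/(R1 + R2) = 15/(40 + 20) = 15/60 = 0.25 A
V_R2 = I × R2 = V1 × R2/(R1 + R2) = 15 × 20/60 = 5 V

Final answer: 5 V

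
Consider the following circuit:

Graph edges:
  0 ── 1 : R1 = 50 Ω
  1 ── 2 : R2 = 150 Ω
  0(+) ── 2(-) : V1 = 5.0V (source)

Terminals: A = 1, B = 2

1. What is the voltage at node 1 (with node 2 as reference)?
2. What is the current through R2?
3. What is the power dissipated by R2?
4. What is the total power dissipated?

Nodal analysis, taking node 2 as the 0 V reference.
Source V1 fixes V_0 = 5 V.
KCL at each unknown node (sum of currents leaving = 0; resistances in Ω):
  Node 1: (V_1 - 5)/50 + (V_1 - 0)/150 = 0
Collecting terms: 0.02667 × V_1 = 0.1  =>  V_1 = 3.75 V
Part 1:
  Read off the nodal solution: V_1 = 3.75 V
Part 2:
  I_R2 = (V_1 - V_2)/R2 = (3.75 - 0)/150 = 0.025 A
  Magnitude: I_R2 = 0.025 A
Part 3:
  I_R2 = (V_1 - V_2)/R2 = (3.75 - 0)/150 = 0.025 A
  P_R2 = I_R2² × R2 = (0.025)² × 150 = 0.09375 W
Part 4:
  Power in each resistor, P = (ΔV)²/R:
    P_R1 = (5 - 3.75)²/50 = 0.03125 W
    P_R2 = (3.75 - 0)²/150 = 0.09375 W
  P_total = P_R1 + P_R2 = 0.125 W

Final answers:
1. V_1 = 3.75 V
2. I_R2 = 0.025 A
3. P_R2 = 0.09375 W
4. P_total = 0.125 W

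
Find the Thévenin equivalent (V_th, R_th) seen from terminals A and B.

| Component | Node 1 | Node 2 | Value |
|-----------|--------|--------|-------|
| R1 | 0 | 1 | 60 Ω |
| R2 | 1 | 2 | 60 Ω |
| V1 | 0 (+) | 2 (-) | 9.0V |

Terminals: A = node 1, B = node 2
Step 1 — V_th is the open-circuit voltage V_A - V_B (nothing connected across the terminals).
Nodal analysis, taking node 2 as the 0 V reference.
Source V1 fixes V_0 = 9 V.
KCL at each unknown node (sum of currents leaving = 0; resistances in Ω):
  Node 1: (V_1 - 9)/60 + (V_1 - 0)/60 = 0
Collecting terms: 0.03333 × V_1 = 0.15  =>  V_1 = 4.5 V
V_th = V_1 - V_2 = 4.5 - 0 = 4.5 V
Step 2 — R_th: zero the source — replace V1 by a short circuit (node 2 merges into node 0) — and find the resistance seen between A (node 1) and B (node 0).
Reduce the network between node 1 (A) and node 0 (B) by series/parallel combination:
  Rp1 = R1 ‖ R2 (parallel, both between nodes 0 and 1) = 1/(1/60 + 1/60) = 30 Ω
R_th = 30 Ω

Final answer: V_th = 4.5 V, R_th = 30 Ω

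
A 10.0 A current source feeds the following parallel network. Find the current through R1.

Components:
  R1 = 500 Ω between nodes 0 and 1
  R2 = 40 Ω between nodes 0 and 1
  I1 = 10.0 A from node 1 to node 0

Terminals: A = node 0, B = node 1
All resistors sit directly between nodes 0 and 1, so they are in parallel and share one voltage V; the full source current 10 A splits among them.
1/R_par = 1/500 + 1/40 = 0.027 S  =>  R_par = 37.04 Ω
V = I × R_par = 10 × 37.04 = 370.4 V
I_R1 = V/R1 = 370.4/500 = 0.7407 A

Final answer: 0.7407 A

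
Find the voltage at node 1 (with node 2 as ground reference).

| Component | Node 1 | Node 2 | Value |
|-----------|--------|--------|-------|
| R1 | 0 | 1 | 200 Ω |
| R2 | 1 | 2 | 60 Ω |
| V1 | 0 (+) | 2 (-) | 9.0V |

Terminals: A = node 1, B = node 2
Nodal analysis, taking node 2 as the 0 V reference.
Source V1 fixes V_0 = 9 V.
KCL at each unknown node (sum of currents leaving = 0; resistances in Ω):
  Node 1: (V_1 - 9)/200 + (V_1 - 0)/60 = 0
Collecting terms: 0.02167 × V_1 = 0.045  =>  V_1 = 2.077 V
The requested potential is V_1 = 2.077 V.

Final answer: V_1 = 2.077 V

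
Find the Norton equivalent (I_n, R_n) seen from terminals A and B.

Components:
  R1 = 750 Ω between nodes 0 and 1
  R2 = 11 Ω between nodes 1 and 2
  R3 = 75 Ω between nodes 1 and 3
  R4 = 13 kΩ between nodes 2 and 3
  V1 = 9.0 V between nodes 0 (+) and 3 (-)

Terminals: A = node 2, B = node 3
Find the Thévenin equivalent first; then I_n = V_th/R_th and R_n = R_th.
Step 1 — V_th is the open-circuit voltage V_A - V_B (nothing connected across the terminals).
Nodal analysis, taking node 3 as the 0 V reference.
Source V1 fixes V_0 = 9 V.
KCL at each unknown node (sum of currents leaving = 0; resistances in Ω):
  Node 1: (V_1 - 9)/750 + (V_1 - V_2)/11 + (V_1 - 0)/75 = 0
  Node 2: (V_2 - V_1)/11 + (V_2 - 0)/13000 = 0
Collecting terms (coefficients in siemens):
  0.1056·V_1 - 0.09091·V_2 = 0.012
  0.09099·V_2 - 0.09091·V_1 = 0
Determinant D = (0.1056)(0.09099) - (-0.09091)(-0.09091) = 0.001341
V_1 = [(0.012)(0.09099) - (-0.09091)(0)]/D = 0.8139 V
V_2 = [(0.1056)(0) - (0.012)(-0.09091)]/D = 0.8132 V
V_th = V_2 - V_3 = 0.8132 - 0 = 0.8132 V
Step 2 — R_th: zero the source — replace V1 by a short circuit (node 3 merges into node 0) — and find the resistance seen between A (node 2) and B (node 0).
Reduce the network between node 2 (A) and node 0 (B) by series/parallel combination:
  Rp1 = R1 ‖ R3 (parallel, both between nodes 0 and 1) = 1/(1/750 + 1/75) = 68.18 Ω
  Rs1 = R2 + Rp1 (series, joined only at node 1) = 11 + 68.18 = 79.18 Ω
  Rp2 = R4 ‖ Rs1 (parallel, both between nodes 0 and 2) = 1/(1/13000 + 1/79.18) = 78.7 Ω
R_th = 78.7 Ω
I_n = V_th/R_th = 0.8132/78.7 = 0.01033 A, and R_n = R_th = 78.7 Ω

Final answer: I_n = 0.01033 A, R_n = 78.7 Ω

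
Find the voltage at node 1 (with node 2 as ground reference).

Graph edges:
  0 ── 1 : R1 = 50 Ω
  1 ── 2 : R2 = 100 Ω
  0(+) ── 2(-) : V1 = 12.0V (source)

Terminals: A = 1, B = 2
Nodal analysis, taking node 2 as the 0 V reference.
Source V1 fixes V_0 = 12 V.
KCL at each unknown node (sum of currents leaving = 0; resistances in Ω):
  Node 1: (V_1 - 12)/50 + (V_1 - 0)/100 = 0
Collecting terms: 0.03 × V_1 = 0.24  =>  V_1 = 8 V
The requested potential is V_1 = 8 V.

Final answer: V_1 = 8 V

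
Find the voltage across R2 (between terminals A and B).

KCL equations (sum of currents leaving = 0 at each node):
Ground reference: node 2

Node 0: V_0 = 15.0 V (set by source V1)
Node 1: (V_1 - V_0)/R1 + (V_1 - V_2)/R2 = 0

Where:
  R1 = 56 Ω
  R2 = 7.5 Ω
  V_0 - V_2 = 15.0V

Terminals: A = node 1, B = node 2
R1 and R2 are in series across V1 (node 0 → node 1 → node 2), and the output A–B is taken across R2, so this is a voltage divider.
Series current: I = V1/(R1 + R2) = 15/(56 + 7.5) = 15/63.5 = 0.2362 A
V_R2 = I × R2 = V1 × R2/(R1 + R2) = 15 × 7.5/63.5 = 1.772 V

Final answer: 1.772 V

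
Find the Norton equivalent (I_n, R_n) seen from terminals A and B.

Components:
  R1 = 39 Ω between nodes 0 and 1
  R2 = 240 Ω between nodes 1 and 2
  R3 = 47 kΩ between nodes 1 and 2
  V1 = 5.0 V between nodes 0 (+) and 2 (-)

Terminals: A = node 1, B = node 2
Find the Thévenin equivalent first; then I_n = V_th/R_th and R_n = R_th.
Step 1 — V_th is the open-circuit voltage V_A - V_B (nothing connected across the terminals).
Nodal analysis, taking node 2 as the 0 V reference.
Source V1 fixes V_0 = 5 V.
KCL at each unknown node (sum of currents leaving = 0; resistances in Ω):
  Node 1: (V_1 - 5)/39 + (V_1 - 0)/240 + (V_1 - 0)/47000 = 0
Collecting terms: 0.02983 × V_1 = 0.1282  =>  V_1 = 4.298 V
V_th = V_1 - V_2 = 4.298 - 0 = 4.298 V
Step 2 — R_th: zero the source — replace V1 by a short circuit (node 2 merges into node 0) — and find the resistance seen between A (node 1) and B (node 0).
Reduce the network between node 1 (A) and node 0 (B) by series/parallel combination:
  Rp1 = R1 ‖ R2 ‖ R3 (parallel, all between nodes 0 and 1) = 1/(1/39 + 1/240 + 1/47000) = 33.52 Ω
R_th = 33.52 Ω
I_n = V_th/R_th = 4.298/33.52 = 0.1282 A, and R_n = R_th = 33.52 Ω

Final answer: I_n = 0.1282 A, R_n = 33.52 Ω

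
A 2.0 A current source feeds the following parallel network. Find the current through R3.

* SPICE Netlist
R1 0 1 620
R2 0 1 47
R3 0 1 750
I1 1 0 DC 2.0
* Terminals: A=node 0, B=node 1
All resistors sit directly between nodes 0 and 1, so they are in parallel and share one voltage V; the full source current 2 A splits among them.
1/R_par = 1/620 + 1/47 + 1/750 = 0.02422 S  =>  R_par = 41.28 Ω
V = I × R_par = 2 × 41.28 = 82.57 V
I_R3 = V/R3 = 82.57/750 = 0.1101 A

Final answer: 0.1101 A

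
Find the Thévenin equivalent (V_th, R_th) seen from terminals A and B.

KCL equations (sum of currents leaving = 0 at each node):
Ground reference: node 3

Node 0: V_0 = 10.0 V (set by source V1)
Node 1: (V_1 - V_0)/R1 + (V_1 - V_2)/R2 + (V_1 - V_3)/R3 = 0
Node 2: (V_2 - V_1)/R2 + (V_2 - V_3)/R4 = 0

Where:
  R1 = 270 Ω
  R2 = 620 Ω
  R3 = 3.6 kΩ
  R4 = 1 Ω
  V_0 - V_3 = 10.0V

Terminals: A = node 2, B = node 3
Step 1 — V_th is the open-circuit voltage V_A - V_B (nothing connected across the terminals).
Nodal analysis, taking node 3 as the 0 V reference.
Source V1 fixes V_0 = 10 V.
KCL at each unknown node (sum of currents leaving = 0; resistances in Ω):
  Node 1: (V_1 - 10)/270 + (V_1 - V_2)/620 + (V_1 - 0)/3600 = 0
  Node 2: (V_2 - V_1)/620 + (V_2 - 0)/1 = 0
Collecting terms (coefficients in siemens):
  0.005594·V_1 - 0.001613·V_2 = 0.03704
  1.002·V_2 - 0.001613·V_1 = 0
Determinant D = (0.005594)(1.002) - (-0.001613)(-0.001613) = 0.005601
V_1 = [(0.03704)(1.002) - (-0.001613)(0)]/D = 6.623 V
V_2 = [(0.005594)(0) - (0.03704)(-0.001613)]/D = 0.01067 V
V_th = V_2 - V_3 = 0.01067 - 0 = 0.01067 V
Step 2 — R_th: zero the source — replace V1 by a short circuit (node 3 merges into node 0) — and find the resistance seen between A (node 2) and B (node 0).
Reduce the network between node 2 (A) and node 0 (B) by series/parallel combination:
  Rp1 = R1 ‖ R3 (parallel, both between nodes 0 and 1) = 1/(1/270 + 1/3600) = 251.2 Ω
  Rs1 = R2 + Rp1 (series, joined only at node 1) = 620 + 251.2 = 871.2 Ω
  Rp2 = R4 ‖ Rs1 (parallel, both between nodes 0 and 2) = 1/(1/1 + 1/871.2) = 0.9989 Ω
R_th = 0.9989 Ω

Final answer: V_th = 0.01067 V, R_th = 0.9989 Ω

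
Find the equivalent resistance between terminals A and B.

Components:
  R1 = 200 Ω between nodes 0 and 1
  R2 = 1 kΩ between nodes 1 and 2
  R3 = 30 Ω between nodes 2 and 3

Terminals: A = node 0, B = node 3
Reduce the network between node 0 (A) and node 3 (B) by series/parallel combination:
  Rs1 = R1 + R2 (series, joined only at node 1) = 200 + 1000 = 1200 Ω
  Rs2 = R3 + Rs1 (series, joined only at node 2) = 30 + 1200 = 1230 Ω
R_eq = 1.23 kΩ

Final answer: 1.23 kΩ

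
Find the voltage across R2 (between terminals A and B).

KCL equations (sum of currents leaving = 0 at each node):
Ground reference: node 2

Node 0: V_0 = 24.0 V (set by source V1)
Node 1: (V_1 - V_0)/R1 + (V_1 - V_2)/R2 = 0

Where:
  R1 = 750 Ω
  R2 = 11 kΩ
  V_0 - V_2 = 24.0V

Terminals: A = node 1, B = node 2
R1 and R2 are in series across V1 (node 0 → node 1 → node 2), and the output A–B is taken across R2, so this is a voltage divider.
Series current: I = V1/(R1 + R2) = 24/(750 + 11000) = 24/11750 = 0.002043 A
V_R2 = I × R2 = V1 × R2/(R1 + R2) = 24 × 11000/11750 = 22.47 V

Final answer: 22.47 V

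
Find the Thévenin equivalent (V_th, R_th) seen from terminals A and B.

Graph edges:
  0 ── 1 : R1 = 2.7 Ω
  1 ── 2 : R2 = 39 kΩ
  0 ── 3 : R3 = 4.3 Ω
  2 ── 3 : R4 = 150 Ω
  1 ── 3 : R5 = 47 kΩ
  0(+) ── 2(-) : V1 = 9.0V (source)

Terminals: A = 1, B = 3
Step 1 — V_th is the open-circuit voltage V_A - V_B (nothing connected across the terminals).
Nodal analysis, taking node 2 as the 0 V reference.
Source V1 fixes V_0 = 9 V.
KCL at each unknown node (sum of currents leaving = 0; resistances in Ω):
  Node 1: (V_1 - 9)/2.7 + (V_1 - 0)/39000 + (V_1 - V_3)/47000 = 0
  Node 3: (V_3 - 9)/4.3 + (V_3 - 0)/150 + (V_3 - V_1)/47000 = 0
Collecting terms (coefficients in siemens):
  0.3704·V_1 - 0.00002128·V_3 = 3.333
  0.2392·V_3 - 0.00002128·V_1 = 2.093
Determinant D = (0.3704)(0.2392) - (-0.00002128)(-0.00002128) = 0.08862
V_1 = [(3.333)(0.2392) - (-0.00002128)(2.093)]/D = 8.999 V
V_3 = [(0.3704)(2.093) - (3.333)(-0.00002128)]/D = 8.749 V
V_th = V_1 - V_3 = 8.999 - 8.749 = 0.2502 V
Step 2 — R_th: zero the source — replace V1 by a short circuit (node 2 merges into node 0) — and find the resistance seen between A (node 1) and B (node 3).
Reduce the network between node 1 (A) and node 3 (B) by series/parallel combination:
  Rp1 = R1 ‖ R2 (parallel, both between nodes 0 and 1) = 1/(1/2.7 + 1/39000) = 2.7 Ω
  Rp2 = R3 ‖ R4 (parallel, both between nodes 0 and 3) = 1/(1/4.3 + 1/150) = 4.18 Ω
  Rs1 = Rp1 + Rp2 (series, joined only at node 0) = 2.7 + 4.18 = 6.88 Ω
  Rp3 = R5 ‖ Rs1 (parallel, both between nodes 1 and 3) = 1/(1/47000 + 1/6.88) = 6.879 Ω
R_th = 6.879 Ω

Final answer: V_th = 0.2502 V, R_th = 6.879 Ω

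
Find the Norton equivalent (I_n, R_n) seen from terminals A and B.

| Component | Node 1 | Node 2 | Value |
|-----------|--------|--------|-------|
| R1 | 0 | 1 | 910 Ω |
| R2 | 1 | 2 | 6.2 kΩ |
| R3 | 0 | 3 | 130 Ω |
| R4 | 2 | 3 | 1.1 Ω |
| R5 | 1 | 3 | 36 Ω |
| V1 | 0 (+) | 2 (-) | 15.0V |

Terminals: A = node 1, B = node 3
Find the Thévenin equivalent first; then I_n = V_th/R_th and R_n = R_th.
Step 1 — V_th is the open-circuit voltage V_A - V_B (nothing connected across the terminals).
Nodal analysis, taking node 2 as the 0 V reference.
Source V1 fixes V_0 = 15 V.
KCL at each unknown node (sum of currents leaving = 0; resistances in Ω):
  Node 1: (V_1 - 15)/910 + (V_1 - 0)/6200 + (V_1 - V_3)/36 = 0
  Node 3: (V_3 - 15)/130 + (V_3 - 0)/1.1 + (V_3 - V_1)/36 = 0
Collecting terms (coefficients in siemens):
  0.02904·V_1 - 0.02778·V_3 = 0.01648
  0.9446·V_3 - 0.02778·V_1 = 0.1154
Determinant D = (0.02904)(0.9446) - (-0.02778)(-0.02778) = 0.02666
V_1 = [(0.01648)(0.9446) - (-0.02778)(0.1154)]/D = 0.7043 V
V_3 = [(0.02904)(0.1154) - (0.01648)(-0.02778)]/D = 0.1429 V
V_th = V_1 - V_3 = 0.7043 - 0.1429 = 0.5615 V
Step 2 — R_th: zero the source — replace V1 by a short circuit (node 2 merges into node 0) — and find the resistance seen between A (node 1) and B (node 3).
Reduce the network between node 1 (A) and node 3 (B) by series/parallel combination:
  Rp1 = R1 ‖ R2 (parallel, both between nodes 0 and 1) = 1/(1/910 + 1/6200) = 793.5 Ω
  Rp2 = R3 ‖ R4 (parallel, both between nodes 0 and 3) = 1/(1/130 + 1/1.1) = 1.091 Ω
  Rs1 = Rp1 + Rp2 (series, joined only at node 0) = 793.5 + 1.091 = 794.6 Ω
  Rp3 = R5 ‖ Rs1 (parallel, both between nodes 1 and 3) = 1/(1/36 + 1/794.6) = 34.44 Ω
R_th = 34.44 Ω
I_n = V_th/R_th = 0.5615/34.44 = 0.0163 A, and R_n = R_th = 34.44 Ω

Final answer: I_n = 0.0163 A, R_n = 34.44 Ω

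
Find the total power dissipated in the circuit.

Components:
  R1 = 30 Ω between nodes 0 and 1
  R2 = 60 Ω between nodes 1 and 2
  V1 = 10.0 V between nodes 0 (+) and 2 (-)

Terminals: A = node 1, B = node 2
Nodal analysis, taking node 2 as the 0 V reference.
Source V1 fixes V_0 = 10 V.
KCL at each unknown node (sum of currents leaving = 0; resistances in Ω):
  Node 1: (V_1 - 10)/30 + (V_1 - 0)/60 = 0
Collecting terms: 0.05 × V_1 = 0.3333  =>  V_1 = 6.667 V
Power in each resistor, P = (ΔV)²/R:
  P_R1 = (10 - 6.667)²/30 = 0.3704 W
  P_R2 = (6.667 - 0)²/60 = 0.7407 W
P_total = P_R1 + P_R2 = 1.111 W

Final answer: 1.111 W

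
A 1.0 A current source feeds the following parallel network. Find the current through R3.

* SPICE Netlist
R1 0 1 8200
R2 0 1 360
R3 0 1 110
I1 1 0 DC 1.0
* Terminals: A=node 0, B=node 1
All resistors sit directly between nodes 0 and 1, so they are in parallel and share one voltage V; the full source current 1 A splits among them.
1/R_par = 1/8200 + 1/360 + 1/110 = 0.01199 S  =>  R_par = 83.4 Ω
V = I × R_par = 1 × 83.4 = 83.4 V
I_R3 = V/R3 = 83.4/110 = 0.7582 A

Final answer: 0.7582 A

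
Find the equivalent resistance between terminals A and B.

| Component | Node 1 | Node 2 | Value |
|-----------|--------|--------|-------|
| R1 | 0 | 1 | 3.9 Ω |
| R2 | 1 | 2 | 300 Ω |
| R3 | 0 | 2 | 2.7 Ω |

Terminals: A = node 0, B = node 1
Reduce the network between node 0 (A) and node 1 (B) by series/parallel combination:
  Rs1 = R3 + R2 (series, joined only at node 2) = 2.7 + 300 = 302.7 Ω
  Rp1 = R1 ‖ Rs1 (parallel, both between nodes 0 and 1) = 1/(1/3.9 + 1/302.7) = 3.85 Ω
R_eq = 3.85 Ω

Final answer: 3.85 Ω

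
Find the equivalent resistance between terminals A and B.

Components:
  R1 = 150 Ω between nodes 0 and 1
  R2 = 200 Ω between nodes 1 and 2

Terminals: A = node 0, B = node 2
Reduce the network between node 0 (A) and node 2 (B) by series/parallel combination:
  Rs1 = R1 + R2 (series, joined only at node 1) = 150 + 200 = 350 Ω
R_eq = 350 Ω

Final answer: 350 Ω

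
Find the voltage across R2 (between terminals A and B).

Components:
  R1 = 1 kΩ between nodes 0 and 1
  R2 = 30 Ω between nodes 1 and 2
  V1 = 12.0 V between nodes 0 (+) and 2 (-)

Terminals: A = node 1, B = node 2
R1 and R2 are in series across V1 (node 0 → node 1 → node 2), and the output A–B is taken across R2, so this is a voltage divider.
Series current: I = V1/(R1 + R2) = 12/(1000 + 30) = 12/1030 = 0.01165 A
V_R2 = I × R2 = V1 × R2/(R1 + R2) = 12 × 30/1030 = 0.3495 V

Final answer: 0.3495 V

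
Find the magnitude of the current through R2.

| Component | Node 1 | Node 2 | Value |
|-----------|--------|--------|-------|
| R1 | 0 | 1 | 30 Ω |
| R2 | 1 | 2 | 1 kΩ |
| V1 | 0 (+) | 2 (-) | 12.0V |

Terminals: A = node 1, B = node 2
Nodal analysis, taking node 2 as the 0 V reference.
Source V1 fixes V_0 = 12 V.
KCL at each unknown node (sum of currents leaving = 0; resistances in Ω):
  Node 1: (V_1 - 12)/30 + (V_1 - 0)/1000 = 0
Collecting terms: 0.03433 × V_1 = 0.4  =>  V_1 = 11.65 V
I_R2 = (V_1 - V_2)/R2 = (11.65 - 0)/1000 = 0.01165 A
|I_R2| = 0.01165 A

Final answer: |I_R2| = 0.01165 A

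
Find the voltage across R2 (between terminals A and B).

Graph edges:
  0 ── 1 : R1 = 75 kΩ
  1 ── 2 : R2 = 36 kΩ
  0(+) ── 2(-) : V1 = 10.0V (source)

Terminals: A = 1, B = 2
R1 and R2 are in series across V1 (node 0 → node 1 → node 2), and the output A–B is taken across R2, so this is a voltage divider.
Series current: I = V1/(R1 + R2) = 10/(75000 + 36000) = 10/111000 = 0.00009009 A
V_R2 = I × R2 = V1 × R2/(R1 + R2) = 10 × 36000/111000 = 3.243 V

Final answer: 3.243 V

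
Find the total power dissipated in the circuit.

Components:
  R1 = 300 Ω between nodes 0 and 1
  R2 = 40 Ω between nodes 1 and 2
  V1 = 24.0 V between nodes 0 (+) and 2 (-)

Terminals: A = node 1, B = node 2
Nodal analysis, taking node 2 as the 0 V reference.
Source V1 fixes V_0 = 24 V.
KCL at each unknown node (sum of currents leaving = 0; resistances in Ω):
  Node 1: (V_1 - 24)/300 + (V_1 - 0)/40 = 0
Collecting terms: 0.02833 × V_1 = 0.08  =>  V_1 = 2.824 V
Power in each resistor, P = (ΔV)²/R:
  P_R1 = (24 - 2.824)²/300 = 1.495 W
  P_R2 = (2.824 - 0)²/40 = 0.1993 W
P_total = P_R1 + P_R2 = 1.694 W

Final answer: 1.694 W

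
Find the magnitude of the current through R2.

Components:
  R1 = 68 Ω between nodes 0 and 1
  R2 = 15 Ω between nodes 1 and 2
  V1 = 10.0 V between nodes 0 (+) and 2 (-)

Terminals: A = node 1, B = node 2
Nodal analysis, taking node 2 as the 0 V reference.
Source V1 fixes V_0 = 10 V.
KCL at each unknown node (sum of currents leaving = 0; resistances in Ω):
  Node 1: (V_1 - 10)/68 + (V_1 - 0)/15 = 0
Collecting terms: 0.08137 × V_1 = 0.1471  =>  V_1 = 1.807 V
I_R2 = (V_1 - V_2)/R2 = (1.807 - 0)/15 = 0.1205 A
|I_R2| = 0.1205 A

Final answer: |I_R2| = 0.1205 A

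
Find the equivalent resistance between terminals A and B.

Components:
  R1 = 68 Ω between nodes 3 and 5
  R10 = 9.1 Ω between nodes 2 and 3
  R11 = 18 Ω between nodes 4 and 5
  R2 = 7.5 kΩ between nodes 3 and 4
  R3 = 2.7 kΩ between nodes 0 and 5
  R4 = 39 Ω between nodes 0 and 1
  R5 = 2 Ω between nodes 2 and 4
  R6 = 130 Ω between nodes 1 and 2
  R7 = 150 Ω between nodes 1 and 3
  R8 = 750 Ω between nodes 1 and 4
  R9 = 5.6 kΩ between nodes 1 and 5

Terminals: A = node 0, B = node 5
The network is not a plain series/parallel combination. Inject a 1 A test current into terminal A (node 0) and return it from terminal B (node 5); then R_eq = V_A / (1 A).
Nodal analysis, taking node 5 as the 0 V reference.
Current source I_test pushes 1 A into node 0 and draws it out of node 5.
KCL at each unknown node (sum of currents leaving = 0; resistances in Ω):
  Node 0: (V_0 - 0)/2700 + (V_0 - V_1)/39 - 1 = 0
  Node 1: (V_1 - V_0)/39 + (V_1 - V_2)/130 + (V_1 - V_3)/150 + (V_1 - V_4)/750 + (V_1 - 0)/5600 = 0
  Node 2: (V_2 - V_1)/130 + (V_2 - V_4)/2 + (V_2 - V_3)/9.1 = 0
  Node 3: (V_3 - V_1)/150 + (V_3 - V_2)/9.1 + (V_3 - 0)/68 + (V_3 - V_4)/7500 = 0
  Node 4: (V_4 - V_1)/750 + (V_4 - V_2)/2 + (V_4 - V_3)/7500 + (V_4 - 0)/18 = 0
Collecting terms (coefficients in siemens):
  0.02601·V_0 - 0.02564·V_1 = 1
  0.04151·V_1 - 0.02564·V_0 - 0.007692·V_2 - 0.006667·V_3 - 0.001333·V_4 = 0
  0.6176·V_2 - 0.007692·V_1 - 0.1099·V_3 - 0.5·V_4 = 0
  0.1314·V_3 - 0.006667·V_1 - 0.1099·V_2 - 0.0001333·V_4 = 0
  0.557·V_4 - 0.001333·V_1 - 0.5·V_2 - 0.0001333·V_3 = 0
Solving these 5 simultaneous equations (Gaussian elimination) gives:
  V_0 = 112.3 V, V_1 = 74.89 V, V_2 = 14.14 V, V_3 = 15.64 V
  V_4 = 12.87 V
R_eq = V_0 / 1 A = 112.3 Ω

Final answer: 112.3 Ω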